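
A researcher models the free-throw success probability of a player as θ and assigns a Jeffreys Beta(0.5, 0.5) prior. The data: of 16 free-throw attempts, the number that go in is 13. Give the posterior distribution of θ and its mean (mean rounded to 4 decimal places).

Posterior: Beta(13.5, 3.5); mean ≈ 0.7941

Observing 13 successes and 3 failures updates Beta(0.5, 0.5) by adding the success and failure counts to the two shape parameters: α = 0.5+13 = 13.5, β = 0.5+3 = 3.5.
Posterior mean = α/(α+β) = 13.5/17 = 0.7941.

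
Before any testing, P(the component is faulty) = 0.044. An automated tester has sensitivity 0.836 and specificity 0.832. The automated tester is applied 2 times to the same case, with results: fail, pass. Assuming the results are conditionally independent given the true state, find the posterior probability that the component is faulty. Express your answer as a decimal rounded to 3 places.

Let H be the event that the component is faulty; start with P(H) = 0.044. P('fail'|H) = 0.836, P('fail'|¬H) = 0.168.
Update on result 1 ('fail'): P(H) ← 0.836·0.0440 / (0.836·0.0440 + 0.168·0.9560) = 0.036784/0.19739 = 0.1864.
Update on result 2 ('pass'): P(H) ← 0.164·0.1864 / (0.164·0.1864 + 0.832·0.8136) = 0.030561/0.70752 = 0.0432.

Posterior P(H) ≈ 0.043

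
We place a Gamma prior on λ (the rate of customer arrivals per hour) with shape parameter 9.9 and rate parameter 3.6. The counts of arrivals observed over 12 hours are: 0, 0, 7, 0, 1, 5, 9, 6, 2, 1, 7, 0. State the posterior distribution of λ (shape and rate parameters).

Posterior: Gamma(shape=47.9, rate=15.6)

The Poisson likelihood adds the total count to the shape and the number of exposure periods to the rate. Here ∑xᵢ = 38 and n = 12, so shape 9.9→47.9 and rate 3.6→15.6.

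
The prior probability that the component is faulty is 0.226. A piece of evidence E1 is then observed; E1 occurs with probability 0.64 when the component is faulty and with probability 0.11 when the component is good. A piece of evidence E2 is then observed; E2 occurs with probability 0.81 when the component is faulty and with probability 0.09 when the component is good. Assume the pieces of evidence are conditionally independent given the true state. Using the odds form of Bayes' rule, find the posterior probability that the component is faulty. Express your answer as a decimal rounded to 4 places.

Prior odds = 0.226/(1−0.226) = 0.29199.
Likelihood ratio for E1 = 0.64/0.11 = 5.8182.
Likelihood ratio for E2 = 0.81/0.09 = 9.0000.
Posterior odds = prior odds × LR₁ × LR₂ = 15.290.
Posterior probability = odds/(1+odds) = 15.290/16.290 = 0.9386.

Posterior probability ≈ 0.9386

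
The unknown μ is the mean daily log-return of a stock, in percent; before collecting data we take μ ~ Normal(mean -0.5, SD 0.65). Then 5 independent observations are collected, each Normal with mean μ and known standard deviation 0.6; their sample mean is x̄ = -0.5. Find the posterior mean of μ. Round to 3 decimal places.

With known σ, the Normal prior is conjugate. Weight on the data is w = (n/σ²)/(n/σ² + 1/τ₀²) = 13.8889/(13.8889+2.36686) = 0.85440.
Posterior mean = w·x̄ + (1−w)·μ₀ = 0.85440·-0.5 + 0.14560·-0.5 = -0.500.

Posterior mean ≈ -0.500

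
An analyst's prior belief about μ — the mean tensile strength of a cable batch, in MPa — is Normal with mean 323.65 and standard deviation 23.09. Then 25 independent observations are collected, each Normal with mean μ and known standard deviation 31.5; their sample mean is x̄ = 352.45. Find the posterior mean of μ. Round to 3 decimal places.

Prior precision 1/τ₀² = 1/23.09² = 0.00187565; data precision n/σ² = 25/31.5² = 0.0251953.
Posterior precision = 0.00187565 + 0.0251953 = 0.0270709.
Posterior mean = (0.00187565·323.65 + 0.0251953·352.45) / 0.0270709 = 350.455.

Posterior mean ≈ 350.455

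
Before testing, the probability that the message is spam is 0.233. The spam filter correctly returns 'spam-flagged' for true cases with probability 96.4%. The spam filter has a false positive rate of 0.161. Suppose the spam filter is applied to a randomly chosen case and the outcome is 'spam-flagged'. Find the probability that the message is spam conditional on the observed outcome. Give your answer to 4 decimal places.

P(H | E) ≈ 0.6453

Write H for 'the message is spam'. Prior odds H:¬H = 0.233/0.767 = 0.30378. For the 'spam-flagged' outcome, the likelihood ratio is 0.964/0.161 = 5.9876.
Posterior odds = 0.30378 × 5.9876 = 1.8189, so P(H|E) = 1.8189/(1+1.8189) = 0.6453.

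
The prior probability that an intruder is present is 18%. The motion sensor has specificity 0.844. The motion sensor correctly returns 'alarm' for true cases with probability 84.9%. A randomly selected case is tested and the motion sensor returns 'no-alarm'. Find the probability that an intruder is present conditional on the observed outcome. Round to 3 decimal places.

Let H be the event that an intruder is present. P(H) = 0.18, so P(¬H) = 0.82. With E the 'no-alarm' result, P(E|H) = 0.151 and P(E|¬H) = 0.844.
P(E) = 0.151·0.18 + 0.844·0.82 = 0.027180 + 0.69208 = 0.71926.
By Bayes' theorem, P(H|E) = 0.027180 / 0.71926 = 0.038.

P(H | E) ≈ 0.038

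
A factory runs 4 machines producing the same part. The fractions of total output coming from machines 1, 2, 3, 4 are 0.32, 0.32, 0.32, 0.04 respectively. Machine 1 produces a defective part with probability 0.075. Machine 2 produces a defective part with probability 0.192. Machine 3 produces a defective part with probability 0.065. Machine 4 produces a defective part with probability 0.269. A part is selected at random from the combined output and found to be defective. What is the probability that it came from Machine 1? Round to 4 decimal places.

Tabulate prior·likelihood by source: [1] prior 0.32, lik 0.075, product 0.02400; [2] prior 0.32, lik 0.192, product 0.06144; [3] prior 0.32, lik 0.065, product 0.02080; [4] prior 0.04, lik 0.269, product 0.01076.
Normalizing constant = 0.11700; the posterior for Machine 1 is its product over the sum, 0.02400/0.11700 = 0.2051.

Posterior probability ≈ 0.2051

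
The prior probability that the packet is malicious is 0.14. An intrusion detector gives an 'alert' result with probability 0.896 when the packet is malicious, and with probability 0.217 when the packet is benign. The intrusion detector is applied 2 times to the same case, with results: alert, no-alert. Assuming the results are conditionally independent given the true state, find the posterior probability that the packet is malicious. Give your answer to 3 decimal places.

Posterior P(H) ≈ 0.082

With H the event that the packet is malicious, the joint likelihood of the observed sequence is P(data|H) = 0.896·0.104 = 0.093184 and P(data|¬H) = 0.217·0.783 = 0.16991.
Bayes: P(H|data) = 0.14·0.093184 / (0.14·0.093184 + 0.86·0.16991) = 0.013046/0.15917 = 0.0820.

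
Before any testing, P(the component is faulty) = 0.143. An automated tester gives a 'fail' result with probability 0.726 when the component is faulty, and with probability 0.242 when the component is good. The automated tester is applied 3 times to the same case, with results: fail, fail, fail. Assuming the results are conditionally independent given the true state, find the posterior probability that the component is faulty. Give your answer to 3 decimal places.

With H the event that the component is faulty, the joint likelihood of the observed sequence is P(data|H) = 0.726·0.726·0.726 = 0.38266 and P(data|¬H) = 0.242·0.242·0.242 = 0.014172.
Bayes: P(H|data) = 0.143·0.38266 / (0.143·0.38266 + 0.857·0.014172) = 0.054720/0.066866 = 0.8184.

Posterior P(H) ≈ 0.818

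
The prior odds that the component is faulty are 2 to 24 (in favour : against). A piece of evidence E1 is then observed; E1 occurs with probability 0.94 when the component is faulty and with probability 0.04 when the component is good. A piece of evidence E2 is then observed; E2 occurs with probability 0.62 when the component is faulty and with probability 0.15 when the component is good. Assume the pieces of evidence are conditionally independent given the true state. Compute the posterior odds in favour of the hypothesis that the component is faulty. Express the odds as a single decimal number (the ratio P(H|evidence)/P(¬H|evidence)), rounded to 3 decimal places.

Prior odds = 2/24 = 0.083333. In log-odds, ln(0.083333) = -2.4849.
Add log likelihood ratios: ln(23.500) + ln(4.1333) = 4.5761.
Posterior log-odds = 2.0912, so posterior odds = exp(2.0912) = 8.0944.

Posterior odds ≈ 8.094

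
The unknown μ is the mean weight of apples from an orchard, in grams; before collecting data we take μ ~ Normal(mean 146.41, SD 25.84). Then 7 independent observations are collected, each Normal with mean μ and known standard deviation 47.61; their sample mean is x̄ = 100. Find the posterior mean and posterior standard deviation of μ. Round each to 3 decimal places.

Posterior mean ≈ 115.157; posterior SD ≈ 14.767

With known σ, the Normal prior is conjugate. Weight on the data is w = (n/σ²)/(n/σ² + 1/τ₀²) = 0.00308817/(0.00308817+0.00149767) = 0.67342.
Posterior mean = w·x̄ + (1−w)·μ₀ = 0.67342·100 + 0.32658·146.41 = 115.157. Posterior variance = 1/(0.00308817+0.00149767) = 218.063, so SD = 14.767.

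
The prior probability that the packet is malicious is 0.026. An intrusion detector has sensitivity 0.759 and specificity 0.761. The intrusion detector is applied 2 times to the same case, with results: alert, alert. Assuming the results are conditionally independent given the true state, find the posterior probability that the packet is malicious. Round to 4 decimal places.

With H the event that the packet is malicious, the joint likelihood of the observed sequence is P(data|H) = 0.759·0.759 = 0.57608 and P(data|¬H) = 0.239·0.239 = 0.057121.
Bayes: P(H|data) = 0.026·0.57608 / (0.026·0.57608 + 0.974·0.057121) = 0.014978/0.070614 = 0.2121.

Posterior P(H) ≈ 0.2121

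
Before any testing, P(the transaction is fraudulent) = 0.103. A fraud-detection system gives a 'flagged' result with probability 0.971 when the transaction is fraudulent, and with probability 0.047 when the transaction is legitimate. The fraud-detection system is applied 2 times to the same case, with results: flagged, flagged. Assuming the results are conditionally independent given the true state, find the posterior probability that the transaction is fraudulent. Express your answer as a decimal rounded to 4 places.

Posterior P(H) ≈ 0.9800

With H the event that the transaction is fraudulent, the joint likelihood of the observed sequence is P(data|H) = 0.971·0.971 = 0.94284 and P(data|¬H) = 0.047·0.047 = 0.0022090.
Bayes: P(H|data) = 0.103·0.94284 / (0.103·0.94284 + 0.897·0.0022090) = 0.097113/0.099094 = 0.9800.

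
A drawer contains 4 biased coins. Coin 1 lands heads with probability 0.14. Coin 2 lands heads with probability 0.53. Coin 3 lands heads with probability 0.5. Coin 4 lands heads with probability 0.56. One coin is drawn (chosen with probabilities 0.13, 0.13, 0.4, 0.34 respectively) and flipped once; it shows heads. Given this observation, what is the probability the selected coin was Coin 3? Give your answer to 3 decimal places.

Posterior probability ≈ 0.419

P(heads|C1) = 0.14; P(heads|C2) = 0.53; P(heads|C3) = 0.5; P(heads|C4) = 0.56.
Prior × likelihood for each source: 0.13·0.14=0.01820, 0.13·0.53=0.06890, 0.4·0.5=0.2000, 0.34·0.56=0.1904. Summing gives P(heads) = 0.47750.
P(Coin 3 | heads) = 0.2000 / 0.47750 = 0.419.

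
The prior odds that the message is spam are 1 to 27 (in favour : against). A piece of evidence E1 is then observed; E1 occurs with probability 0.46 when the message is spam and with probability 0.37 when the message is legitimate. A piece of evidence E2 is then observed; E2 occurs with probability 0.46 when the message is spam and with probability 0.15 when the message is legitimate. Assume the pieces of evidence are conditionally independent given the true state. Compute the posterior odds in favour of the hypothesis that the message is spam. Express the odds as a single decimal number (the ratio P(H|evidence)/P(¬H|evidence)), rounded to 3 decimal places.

Posterior odds ≈ 0.141

Prior odds = 1/27 = 0.037037. In log-odds, ln(0.037037) = -3.2958.
Add log likelihood ratios: ln(1.2432) + ln(3.0667) = 1.3383.
Posterior log-odds = -1.9575, so posterior odds = exp(-1.9575) = 0.14121.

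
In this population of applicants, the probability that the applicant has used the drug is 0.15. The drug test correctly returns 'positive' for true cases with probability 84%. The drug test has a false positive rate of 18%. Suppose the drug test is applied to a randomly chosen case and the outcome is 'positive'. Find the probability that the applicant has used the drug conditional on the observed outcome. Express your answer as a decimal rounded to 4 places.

Write H for 'the applicant has used the drug'. Prior odds H:¬H = 0.15/0.85 = 0.17647. For the 'positive' outcome, the likelihood ratio is 0.84/0.18 = 4.6667.
Posterior odds = 0.17647 × 4.6667 = 0.82353, so P(H|E) = 0.82353/(1+0.82353) = 0.4516.

P(H | E) ≈ 0.4516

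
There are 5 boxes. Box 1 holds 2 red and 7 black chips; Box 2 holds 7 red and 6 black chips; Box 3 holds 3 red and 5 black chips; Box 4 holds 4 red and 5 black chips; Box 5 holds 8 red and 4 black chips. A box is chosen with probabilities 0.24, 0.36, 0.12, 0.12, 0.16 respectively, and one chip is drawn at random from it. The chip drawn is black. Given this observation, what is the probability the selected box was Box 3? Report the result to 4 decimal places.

Posterior probability ≈ 0.1369

Tabulate prior·likelihood by source: [1] prior 0.24, lik 0.7778, product 0.1867; [2] prior 0.36, lik 0.4615, product 0.1662; [3] prior 0.12, lik 0.625, product 0.07500; [4] prior 0.12, lik 0.5556, product 0.06667; [5] prior 0.16, lik 0.3333, product 0.05333.
Normalizing constant = 0.54782; the posterior for Box 3 is its product over the sum, 0.07500/0.54782 = 0.1369.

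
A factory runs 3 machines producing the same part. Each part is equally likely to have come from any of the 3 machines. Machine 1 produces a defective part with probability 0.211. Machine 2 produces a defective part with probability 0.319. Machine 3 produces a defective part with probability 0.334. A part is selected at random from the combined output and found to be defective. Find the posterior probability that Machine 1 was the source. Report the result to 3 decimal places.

P(defective|M1) = 0.211; P(defective|M2) = 0.319; P(defective|M3) = 0.334.
Prior × likelihood for each source: 0.333333·0.211=0.07033, 0.333333·0.319=0.1063, 0.333333·0.334=0.1113. Summing gives P(defective) = 0.28800.
P(Machine 1 | defective) = 0.07033 / 0.28800 = 0.244.

Posterior probability ≈ 0.244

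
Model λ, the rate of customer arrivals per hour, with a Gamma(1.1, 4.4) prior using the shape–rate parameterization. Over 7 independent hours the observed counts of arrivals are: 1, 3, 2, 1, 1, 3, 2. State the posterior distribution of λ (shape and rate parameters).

Total count ∑xᵢ = 13 over n = 7 hours.
Gamma is conjugate to the Poisson likelihood: posterior is Gamma(shape = 1.1+13 = 14.1, rate = 4.4+7 = 11.4).

Posterior: Gamma(shape=14.1, rate=11.4)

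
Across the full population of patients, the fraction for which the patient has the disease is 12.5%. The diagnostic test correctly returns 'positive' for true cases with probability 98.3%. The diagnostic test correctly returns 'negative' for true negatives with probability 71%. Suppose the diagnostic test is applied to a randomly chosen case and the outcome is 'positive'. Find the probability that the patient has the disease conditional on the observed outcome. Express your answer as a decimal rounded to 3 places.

Write H for 'the patient has the disease'. Prior odds H:¬H = 0.125/0.875 = 0.14286. For the 'positive' outcome, the likelihood ratio is 0.983/0.29 = 3.3897.
Posterior odds = 0.14286 × 3.3897 = 0.48424, so P(H|E) = 0.48424/(1+0.48424) = 0.326.

P(H | E) ≈ 0.326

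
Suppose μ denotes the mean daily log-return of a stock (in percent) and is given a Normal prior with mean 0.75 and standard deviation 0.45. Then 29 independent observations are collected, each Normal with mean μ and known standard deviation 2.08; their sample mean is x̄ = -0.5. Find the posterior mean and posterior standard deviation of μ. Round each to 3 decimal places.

With known σ, the Normal prior is conjugate. Weight on the data is w = (n/σ²)/(n/σ² + 1/τ₀²) = 6.70303/(6.70303+4.93827) = 0.57580.
Posterior mean = w·x̄ + (1−w)·μ₀ = 0.57580·-0.5 + 0.42420·0.75 = 0.030. Posterior variance = 1/(6.70303+4.93827) = 0.0859010, so SD = 0.293.

Posterior mean ≈ 0.030; posterior SD ≈ 0.293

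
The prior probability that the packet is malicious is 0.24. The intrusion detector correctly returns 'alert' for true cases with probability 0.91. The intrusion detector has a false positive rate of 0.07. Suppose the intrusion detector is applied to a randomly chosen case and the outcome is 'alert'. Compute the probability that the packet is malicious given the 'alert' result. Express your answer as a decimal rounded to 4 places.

Let H be the event that the packet is malicious. P(H) = 0.24, so P(¬H) = 0.76. With E the 'alert' result, P(E|H) = 0.91 and P(E|¬H) = 0.07.
P(E) = 0.91·0.24 + 0.07·0.76 = 0.21840 + 0.053200 = 0.27160.
By Bayes' theorem, P(H|E) = 0.21840 / 0.27160 = 0.8041.

P(H | E) ≈ 0.8041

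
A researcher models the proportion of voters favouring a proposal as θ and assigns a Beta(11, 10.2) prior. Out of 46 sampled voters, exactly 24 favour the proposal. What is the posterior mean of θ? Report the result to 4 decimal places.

The binomial likelihood is conjugate to the Beta prior: with 24 successes and 22 failures, the posterior is Beta(11+24, 10.2+22) = Beta(35, 32.2).
Posterior mean = α/(α+β) = 35/67.2 = 0.5208.

Posterior mean ≈ 0.5208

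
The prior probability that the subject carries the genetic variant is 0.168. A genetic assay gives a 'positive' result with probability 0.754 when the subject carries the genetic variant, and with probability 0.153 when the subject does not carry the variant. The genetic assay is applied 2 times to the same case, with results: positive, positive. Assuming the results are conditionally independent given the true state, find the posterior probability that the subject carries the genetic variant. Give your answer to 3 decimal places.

Posterior P(H) ≈ 0.831

Let H be the event that the subject carries the genetic variant; start with P(H) = 0.168. P('positive'|H) = 0.754, P('positive'|¬H) = 0.153.
Update on result 1 ('positive'): P(H) ← 0.754·0.1680 / (0.754·0.1680 + 0.153·0.8320) = 0.12667/0.25397 = 0.4988.
Update on result 2 ('positive'): P(H) ← 0.754·0.4988 / (0.754·0.4988 + 0.153·0.5012) = 0.37607/0.45276 = 0.8306.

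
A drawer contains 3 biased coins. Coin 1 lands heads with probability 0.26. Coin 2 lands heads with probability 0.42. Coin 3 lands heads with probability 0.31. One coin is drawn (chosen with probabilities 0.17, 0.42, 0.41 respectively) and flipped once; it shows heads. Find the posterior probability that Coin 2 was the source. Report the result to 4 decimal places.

P(heads|C1) = 0.26; P(heads|C2) = 0.42; P(heads|C3) = 0.31.
Prior × likelihood for each source: 0.17·0.26=0.04420, 0.42·0.42=0.1764, 0.41·0.31=0.1271. Summing gives P(heads) = 0.34770.
P(Coin 2 | heads) = 0.1764 / 0.34770 = 0.5073.

Posterior probability ≈ 0.5073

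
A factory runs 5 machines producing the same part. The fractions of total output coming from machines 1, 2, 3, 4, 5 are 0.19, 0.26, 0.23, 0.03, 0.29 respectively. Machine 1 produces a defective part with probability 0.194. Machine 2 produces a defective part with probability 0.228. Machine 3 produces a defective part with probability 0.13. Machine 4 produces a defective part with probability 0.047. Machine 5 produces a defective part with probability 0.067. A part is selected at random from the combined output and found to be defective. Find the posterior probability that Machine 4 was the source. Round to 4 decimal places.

Posterior probability ≈ 0.0096

Tabulate prior·likelihood by source: [1] prior 0.19, lik 0.194, product 0.03686; [2] prior 0.26, lik 0.228, product 0.05928; [3] prior 0.23, lik 0.13, product 0.02990; [4] prior 0.03, lik 0.047, product 0.001410; [5] prior 0.29, lik 0.067, product 0.01943.
Normalizing constant = 0.14688; the posterior for Machine 4 is its product over the sum, 0.001410/0.14688 = 0.0096.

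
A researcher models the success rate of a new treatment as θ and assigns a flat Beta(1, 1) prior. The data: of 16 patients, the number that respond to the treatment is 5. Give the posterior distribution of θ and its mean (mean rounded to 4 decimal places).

Posterior: Beta(6, 12); mean ≈ 0.3333

The binomial likelihood is conjugate to the Beta prior: with 5 successes and 11 failures, the posterior is Beta(1+5, 1+11) = Beta(6, 12).
E[θ | data] = 6/(6+12) = 0.3333.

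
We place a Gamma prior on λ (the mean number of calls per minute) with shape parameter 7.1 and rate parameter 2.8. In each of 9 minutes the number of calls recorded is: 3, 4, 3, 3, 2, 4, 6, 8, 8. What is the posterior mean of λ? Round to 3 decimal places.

The Poisson likelihood adds the total count to the shape and the number of exposure periods to the rate. Here ∑xᵢ = 41 and n = 9, so shape 7.1→48.1 and rate 2.8→11.8.
Posterior mean = shape/rate = 48.1/11.8 = 4.076.

Posterior mean ≈ 4.076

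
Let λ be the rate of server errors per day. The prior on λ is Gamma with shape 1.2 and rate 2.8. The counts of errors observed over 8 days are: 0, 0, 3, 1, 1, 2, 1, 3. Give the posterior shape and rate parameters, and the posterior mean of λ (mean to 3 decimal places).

Posterior: Gamma(shape=12.2, rate=10.8); mean ≈ 1.130

Total count ∑xᵢ = 11 over n = 8 days.
Gamma is conjugate to the Poisson likelihood: posterior is Gamma(shape = 1.2+11 = 12.2, rate = 2.8+8 = 10.8).
Posterior mean = shape/rate = 12.2/10.8 = 1.130.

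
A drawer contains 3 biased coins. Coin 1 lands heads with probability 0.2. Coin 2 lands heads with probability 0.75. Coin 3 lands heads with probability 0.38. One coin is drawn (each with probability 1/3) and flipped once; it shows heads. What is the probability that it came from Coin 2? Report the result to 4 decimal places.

P(heads|C1) = 0.2; P(heads|C2) = 0.75; P(heads|C3) = 0.38.
Prior × likelihood for each source: 0.333333·0.2=0.06667, 0.333333·0.75=0.2500, 0.333333·0.38=0.1267. Summing gives P(heads) = 0.44333.
P(Coin 2 | heads) = 0.2500 / 0.44333 = 0.5639.

Posterior probability ≈ 0.5639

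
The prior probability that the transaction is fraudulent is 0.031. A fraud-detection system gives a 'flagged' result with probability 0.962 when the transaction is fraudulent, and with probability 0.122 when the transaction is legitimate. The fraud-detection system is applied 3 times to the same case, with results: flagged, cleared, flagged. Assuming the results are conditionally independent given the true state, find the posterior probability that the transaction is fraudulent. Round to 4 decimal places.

With H the event that the transaction is fraudulent, the joint likelihood of the observed sequence is P(data|H) = 0.962·0.038·0.962 = 0.035167 and P(data|¬H) = 0.122·0.878·0.122 = 0.013068.
Bayes: P(H|data) = 0.031·0.035167 / (0.031·0.035167 + 0.969·0.013068) = 0.0010902/0.013753 = 0.0793.

Posterior P(H) ≈ 0.0793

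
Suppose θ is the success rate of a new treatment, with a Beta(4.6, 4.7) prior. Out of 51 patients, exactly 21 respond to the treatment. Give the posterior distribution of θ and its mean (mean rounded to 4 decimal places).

Observing 21 successes and 30 failures updates Beta(4.6, 4.7) by adding the success and failure counts to the two shape parameters: α = 4.6+21 = 25.6, β = 4.7+30 = 34.7.
Posterior mean = α/(α+β) = 25.6/60.3 = 0.4245.

Posterior: Beta(25.6, 34.7); mean ≈ 0.4245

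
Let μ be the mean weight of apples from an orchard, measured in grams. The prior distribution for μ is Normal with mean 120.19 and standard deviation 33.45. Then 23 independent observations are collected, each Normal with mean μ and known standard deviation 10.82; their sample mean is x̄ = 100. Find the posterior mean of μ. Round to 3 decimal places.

Posterior mean ≈ 100.091

Prior precision 1/τ₀² = 1/33.45² = 0.00089373; data precision n/σ² = 23/10.82² = 0.196460.
Posterior precision = 0.00089373 + 0.196460 = 0.197353.
Posterior mean = (0.00089373·120.19 + 0.196460·100) / 0.197353 = 100.091.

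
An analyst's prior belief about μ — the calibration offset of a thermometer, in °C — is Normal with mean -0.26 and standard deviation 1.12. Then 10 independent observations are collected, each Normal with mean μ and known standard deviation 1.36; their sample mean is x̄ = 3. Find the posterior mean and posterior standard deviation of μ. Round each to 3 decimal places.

Prior precision 1/τ₀² = 1/1.12² = 0.797194; data precision n/σ² = 10/1.36² = 5.40657.
Posterior precision = 0.797194 + 5.40657 = 6.20377, giving posterior SD = 1/√6.20377 = 0.401.
Posterior mean = (0.797194·-0.26 + 5.40657·3) / 6.20377 = 2.581.

Posterior mean ≈ 2.581; posterior SD ≈ 0.401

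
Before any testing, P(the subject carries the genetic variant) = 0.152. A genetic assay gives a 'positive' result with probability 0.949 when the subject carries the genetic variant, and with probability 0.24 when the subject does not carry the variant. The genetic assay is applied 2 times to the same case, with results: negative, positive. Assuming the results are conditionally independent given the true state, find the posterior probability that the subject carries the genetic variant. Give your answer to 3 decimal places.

Let H be the event that the subject carries the genetic variant; start with P(H) = 0.152. P('positive'|H) = 0.949, P('positive'|¬H) = 0.24.
Update on result 1 ('negative'): P(H) ← 0.051·0.1520 / (0.051·0.1520 + 0.76·0.8480) = 0.0077520/0.65223 = 0.0119.
Update on result 2 ('positive'): P(H) ← 0.949·0.0119 / (0.949·0.0119 + 0.24·0.9881) = 0.011279/0.24843 = 0.0454.

Posterior P(H) ≈ 0.045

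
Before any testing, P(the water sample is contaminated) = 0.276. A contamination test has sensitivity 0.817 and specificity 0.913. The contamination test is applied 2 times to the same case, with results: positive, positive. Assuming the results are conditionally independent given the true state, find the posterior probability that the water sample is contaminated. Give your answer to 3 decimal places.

Let H be the event that the water sample is contaminated; start with P(H) = 0.276. P('positive'|H) = 0.817, P('positive'|¬H) = 0.087.
Update on result 1 ('positive'): P(H) ← 0.817·0.2760 / (0.817·0.2760 + 0.087·0.7240) = 0.22549/0.28848 = 0.7817.
Update on result 2 ('positive'): P(H) ← 0.817·0.7817 / (0.817·0.7817 + 0.087·0.2183) = 0.63861/0.65761 = 0.9711.

Posterior P(H) ≈ 0.971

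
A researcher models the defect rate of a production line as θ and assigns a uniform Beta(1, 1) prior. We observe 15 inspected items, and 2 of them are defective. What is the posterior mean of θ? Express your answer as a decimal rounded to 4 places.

The binomial likelihood is conjugate to the Beta prior: with 2 successes and 13 failures, the posterior is Beta(1+2, 1+13) = Beta(3, 14).
E[θ | data] = 3/(3+14) = 0.1765.

Posterior mean ≈ 0.1765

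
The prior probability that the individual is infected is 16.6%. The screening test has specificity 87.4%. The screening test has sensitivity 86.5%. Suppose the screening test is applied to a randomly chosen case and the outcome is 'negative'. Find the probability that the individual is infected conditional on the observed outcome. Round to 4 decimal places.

P(H | E) ≈ 0.0298

Write H for 'the individual is infected'. Prior odds H:¬H = 0.166/0.834 = 0.19904. For the 'negative' outcome, the likelihood ratio is 0.135/0.874 = 0.15446.
Posterior odds = 0.19904 × 0.15446 = 0.030744, so P(H|E) = 0.030744/(1+0.030744) = 0.0298.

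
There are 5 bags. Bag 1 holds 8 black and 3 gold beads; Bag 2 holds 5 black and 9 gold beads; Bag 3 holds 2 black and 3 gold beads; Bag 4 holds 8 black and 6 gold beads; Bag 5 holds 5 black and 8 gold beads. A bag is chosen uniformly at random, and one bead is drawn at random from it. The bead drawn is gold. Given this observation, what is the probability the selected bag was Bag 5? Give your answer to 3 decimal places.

P(gold|Bag 1) = 0.2727; P(gold|Bag 2) = 0.6429; P(gold|Bag 3) = 0.6; P(gold|Bag 4) = 0.4286; P(gold|Bag 5) = 0.6154.
Prior × likelihood for each source: 0.2·0.2727=0.05455, 0.2·0.6429=0.1286, 0.2·0.6=0.1200, 0.2·0.4286=0.08571, 0.2·0.6154=0.1231. Summing gives P(gold) = 0.51191.
P(Bag 5 | gold) = 0.1231 / 0.51191 = 0.240.

Posterior probability ≈ 0.240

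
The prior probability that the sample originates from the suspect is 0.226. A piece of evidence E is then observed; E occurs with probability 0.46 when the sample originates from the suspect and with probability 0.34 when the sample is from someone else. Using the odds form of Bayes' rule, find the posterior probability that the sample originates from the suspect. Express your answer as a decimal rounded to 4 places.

Prior odds = 0.226/(1−0.226) = 0.29199. In log-odds, ln(0.29199) = -1.2310.
Add log likelihood ratio: ln(1.3529) = 0.30228.
Posterior log-odds = -0.92876, so posterior odds = exp(-0.92876) = 0.39504. Converting, P(H|E) = 0.39504/1.3950 = 0.2832.

Posterior probability ≈ 0.2832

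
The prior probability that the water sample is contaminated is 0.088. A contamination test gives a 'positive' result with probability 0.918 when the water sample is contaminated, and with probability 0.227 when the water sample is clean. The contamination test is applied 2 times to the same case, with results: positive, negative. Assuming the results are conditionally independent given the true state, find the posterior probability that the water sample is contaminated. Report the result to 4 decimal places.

Posterior P(H) ≈ 0.0397

Let H be the event that the water sample is contaminated; start with P(H) = 0.088. P('positive'|H) = 0.918, P('positive'|¬H) = 0.227.
Update on result 1 ('positive'): P(H) ← 0.918·0.0880 / (0.918·0.0880 + 0.227·0.9120) = 0.080784/0.28781 = 0.2807.
Update on result 2 ('negative'): P(H) ← 0.082·0.2807 / (0.082·0.2807 + 0.773·0.7193) = 0.023016/0.57905 = 0.0397.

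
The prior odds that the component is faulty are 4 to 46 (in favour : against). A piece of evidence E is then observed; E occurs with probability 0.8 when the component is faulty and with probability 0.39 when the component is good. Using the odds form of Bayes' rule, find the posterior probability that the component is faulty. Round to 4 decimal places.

Prior odds = 4/46 = 0.086957. In log-odds, ln(0.086957) = -2.4423.
Add log likelihood ratio: ln(2.0513) = 0.71846.
Posterior log-odds = -1.7239, so posterior odds = exp(-1.7239) = 0.17837. Converting, P(H|E) = 0.17837/1.1784 = 0.1514.

Posterior probability ≈ 0.1514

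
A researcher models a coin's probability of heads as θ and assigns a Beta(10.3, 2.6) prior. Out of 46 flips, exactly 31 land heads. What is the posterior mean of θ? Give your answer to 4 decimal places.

Posterior mean ≈ 0.7012

Observing 31 successes and 15 failures updates Beta(10.3, 2.6) by adding the success and failure counts to the two shape parameters: α = 10.3+31 = 41.3, β = 2.6+15 = 17.6.
E[θ | data] = 41.3/(41.3+17.6) = 0.7012.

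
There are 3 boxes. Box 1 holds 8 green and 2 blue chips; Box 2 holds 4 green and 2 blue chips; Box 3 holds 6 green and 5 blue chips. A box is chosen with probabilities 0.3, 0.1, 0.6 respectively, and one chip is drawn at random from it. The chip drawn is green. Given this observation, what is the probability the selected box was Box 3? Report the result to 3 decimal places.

Posterior probability ≈ 0.516

Tabulate prior·likelihood by source: [1] prior 0.3, lik 0.8, product 0.2400; [2] prior 0.1, lik 0.6667, product 0.06667; [3] prior 0.6, lik 0.5455, product 0.3273.
Normalizing constant = 0.63394; the posterior for Box 3 is its product over the sum, 0.3273/0.63394 = 0.516.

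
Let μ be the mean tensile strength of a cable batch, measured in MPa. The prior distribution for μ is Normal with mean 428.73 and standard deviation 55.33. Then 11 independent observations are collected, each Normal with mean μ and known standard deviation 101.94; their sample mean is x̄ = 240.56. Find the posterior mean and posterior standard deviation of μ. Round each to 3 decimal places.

Posterior mean ≈ 284.933; posterior SD ≈ 26.869

Prior precision 1/τ₀² = 1/55.33² = 0.00032665; data precision n/σ² = 11/101.94² = 0.00105853.
Posterior precision = 0.00032665 + 0.00105853 = 0.00138518, giving posterior SD = 1/√0.00138518 = 26.869.
Posterior mean = (0.00032665·428.73 + 0.00105853·240.56) / 0.00138518 = 284.933.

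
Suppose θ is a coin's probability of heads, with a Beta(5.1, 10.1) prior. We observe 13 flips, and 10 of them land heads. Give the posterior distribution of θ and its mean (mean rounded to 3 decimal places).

Posterior: Beta(15.1, 13.1); mean ≈ 0.535

Observing 10 successes and 3 failures updates Beta(5.1, 10.1) by adding the success and failure counts to the two shape parameters: α = 5.1+10 = 15.1, β = 10.1+3 = 13.1.
Posterior mean = α/(α+β) = 15.1/28.2 = 0.535.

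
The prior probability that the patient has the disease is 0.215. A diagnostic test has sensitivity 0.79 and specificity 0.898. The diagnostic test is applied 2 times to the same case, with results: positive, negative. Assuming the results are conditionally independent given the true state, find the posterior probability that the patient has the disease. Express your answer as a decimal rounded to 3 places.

Posterior P(H) ≈ 0.332

Let H be the event that the patient has the disease; start with P(H) = 0.215. P('positive'|H) = 0.79, P('positive'|¬H) = 0.102.
Update on result 1 ('positive'): P(H) ← 0.79·0.2150 / (0.79·0.2150 + 0.102·0.7850) = 0.16985/0.24992 = 0.6796.
Update on result 2 ('negative'): P(H) ← 0.21·0.6796 / (0.21·0.6796 + 0.898·0.3204) = 0.14272/0.43042 = 0.3316.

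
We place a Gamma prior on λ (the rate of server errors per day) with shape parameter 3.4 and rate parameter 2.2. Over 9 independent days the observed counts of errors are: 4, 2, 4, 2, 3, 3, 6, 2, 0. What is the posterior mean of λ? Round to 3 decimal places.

Posterior mean ≈ 2.625

Total count ∑xᵢ = 26 over n = 9 days.
Gamma is conjugate to the Poisson likelihood: posterior is Gamma(shape = 3.4+26 = 29.4, rate = 2.2+9 = 11.2).
E[λ | data] = 29.4/11.2 = 2.625.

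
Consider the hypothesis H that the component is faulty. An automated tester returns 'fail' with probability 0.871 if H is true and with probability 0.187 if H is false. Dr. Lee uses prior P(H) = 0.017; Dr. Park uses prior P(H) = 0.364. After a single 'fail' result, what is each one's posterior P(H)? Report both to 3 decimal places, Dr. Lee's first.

P('+'|H) = 0.871, P('+'|¬H) = 0.187.
Dr. Lee: numerator 0.871·0.017 = 0.014807; evidence = 0.014807+0.187·0.983 = 0.19863; posterior = 0.075.
Dr. Park: numerator 0.871·0.364 = 0.31704; evidence = 0.31704+0.187·0.636 = 0.43598; posterior = 0.727.

Dr. Lee: 0.075; Dr. Park: 0.727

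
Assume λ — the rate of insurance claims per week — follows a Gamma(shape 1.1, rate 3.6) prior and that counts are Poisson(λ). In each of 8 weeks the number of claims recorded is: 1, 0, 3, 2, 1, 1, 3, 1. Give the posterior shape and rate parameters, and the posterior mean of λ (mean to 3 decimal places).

Posterior: Gamma(shape=13.1, rate=11.6); mean ≈ 1.129

Total count ∑xᵢ = 12 over n = 8 weeks.
Gamma is conjugate to the Poisson likelihood: posterior is Gamma(shape = 1.1+12 = 13.1, rate = 3.6+8 = 11.6).
Posterior mean = shape/rate = 13.1/11.6 = 1.129.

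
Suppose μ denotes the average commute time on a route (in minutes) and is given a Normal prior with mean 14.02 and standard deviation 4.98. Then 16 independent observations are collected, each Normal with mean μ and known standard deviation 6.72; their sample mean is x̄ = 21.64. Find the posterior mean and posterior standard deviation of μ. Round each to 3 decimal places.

Posterior mean ≈ 20.861; posterior SD ≈ 1.592

Prior precision 1/τ₀² = 1/4.98² = 0.0403219; data precision n/σ² = 16/6.72² = 0.354308.
Posterior precision = 0.0403219 + 0.354308 = 0.394630, giving posterior SD = 1/√0.394630 = 1.592.
Posterior mean = (0.0403219·14.02 + 0.354308·21.64) / 0.394630 = 20.861.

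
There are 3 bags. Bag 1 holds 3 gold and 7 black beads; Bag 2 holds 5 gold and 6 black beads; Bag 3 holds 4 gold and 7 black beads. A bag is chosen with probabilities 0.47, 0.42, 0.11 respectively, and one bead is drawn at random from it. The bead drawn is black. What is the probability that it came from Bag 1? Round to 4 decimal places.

P(black|Bag 1) = 0.7; P(black|Bag 2) = 0.5455; P(black|Bag 3) = 0.6364.
Prior × likelihood for each source: 0.47·0.7=0.3290, 0.42·0.5455=0.2291, 0.11·0.6364=0.07000. Summing gives P(black) = 0.62809.
P(Bag 1 | black) = 0.3290 / 0.62809 = 0.5238.

Posterior probability ≈ 0.5238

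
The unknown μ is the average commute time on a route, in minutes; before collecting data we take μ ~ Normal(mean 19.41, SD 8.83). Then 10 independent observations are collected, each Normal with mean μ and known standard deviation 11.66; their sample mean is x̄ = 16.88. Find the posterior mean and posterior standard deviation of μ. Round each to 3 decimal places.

Prior precision 1/τ₀² = 1/8.83² = 0.0128256; data precision n/σ² = 10/11.66² = 0.0735534.
Posterior precision = 0.0128256 + 0.0735534 = 0.0863791, giving posterior SD = 1/√0.0863791 = 3.402.
Posterior mean = (0.0128256·19.41 + 0.0735534·16.88) / 0.0863791 = 17.256.

Posterior mean ≈ 17.256; posterior SD ≈ 3.402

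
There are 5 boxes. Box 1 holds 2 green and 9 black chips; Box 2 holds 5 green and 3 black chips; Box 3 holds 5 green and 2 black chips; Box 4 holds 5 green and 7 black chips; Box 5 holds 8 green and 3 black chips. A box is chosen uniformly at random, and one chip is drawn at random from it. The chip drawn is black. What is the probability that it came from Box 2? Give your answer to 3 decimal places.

Posterior probability ≈ 0.161

Tabulate prior·likelihood by source: [1] prior 0.2, lik 0.8182, product 0.1636; [2] prior 0.2, lik 0.375, product 0.07500; [3] prior 0.2, lik 0.2857, product 0.05714; [4] prior 0.2, lik 0.5833, product 0.1167; [5] prior 0.2, lik 0.2727, product 0.05455.
Normalizing constant = 0.46699; the posterior for Box 2 is its product over the sum, 0.07500/0.46699 = 0.161.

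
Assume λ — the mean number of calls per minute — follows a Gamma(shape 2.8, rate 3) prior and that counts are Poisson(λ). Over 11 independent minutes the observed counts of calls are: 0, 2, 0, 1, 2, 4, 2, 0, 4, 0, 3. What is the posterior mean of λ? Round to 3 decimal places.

Total count ∑xᵢ = 18 over n = 11 minutes.
Gamma is conjugate to the Poisson likelihood: posterior is Gamma(shape = 2.8+18 = 20.8, rate = 3+11 = 14).
Posterior mean = shape/rate = 20.8/14 = 1.486.

Posterior mean ≈ 1.486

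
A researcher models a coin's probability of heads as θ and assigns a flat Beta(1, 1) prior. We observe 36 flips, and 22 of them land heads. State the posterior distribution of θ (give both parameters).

Posterior: Beta(23, 15)

The binomial likelihood is conjugate to the Beta prior: with 22 successes and 14 failures, the posterior is Beta(1+22, 1+14) = Beta(23, 15).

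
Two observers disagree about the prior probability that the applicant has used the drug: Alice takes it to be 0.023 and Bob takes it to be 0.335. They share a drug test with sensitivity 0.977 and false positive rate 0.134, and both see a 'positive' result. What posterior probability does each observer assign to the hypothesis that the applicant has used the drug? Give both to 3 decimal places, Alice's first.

Alice: 0.146; Bob: 0.786

P('+'|H) = 0.977, P('+'|¬H) = 0.134.
Alice: numerator 0.977·0.023 = 0.022471; evidence = 0.022471+0.134·0.977 = 0.15339; posterior = 0.146.
Bob: numerator 0.977·0.335 = 0.32730; evidence = 0.32730+0.134·0.665 = 0.41641; posterior = 0.786.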